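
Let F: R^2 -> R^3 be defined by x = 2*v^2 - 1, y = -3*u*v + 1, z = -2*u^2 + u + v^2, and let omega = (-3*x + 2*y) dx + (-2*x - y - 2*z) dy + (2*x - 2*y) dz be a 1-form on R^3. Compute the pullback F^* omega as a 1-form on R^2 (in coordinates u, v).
F^* omega = (-36*u^2*v - 25*u*v^2 + 12*u*v + 16*u + 18*v^3 + 4*v^2 - 3*v - 4) du + (-12*u^3 - 9*u^2*v + 6*u^2 + 6*u*v^2 - 3*u - 16*v^3 + 12*v) dv

Using F^*(f dg) = (f ∘ F) d(g ∘ F), substitute each coordinate x_i by F_i(u, v) in f_i, and replace dx_i by d F_i = (∂F_i/∂u) du + (∂F_i/∂v) dv.
  For the x component: f_1(F) = -6*u*v - 6*v^2 + 5; d F_1 = (0) du + (4*v) dv
  For the y component: f_2(F) = 4*u^2 + 3*u*v - 2*u - 6*v^2 + 1; d F_2 = (-3*v) du + (-3*u) dv
  For the z component: f_3(F) = 6*u*v + 4*v^2 - 4; d F_3 = (1 - 4*u) du + (2*v) dv
Combining and collecting du, dv coefficients:
  coeff of du: -36*u^2*v - 25*u*v^2 + 12*u*v + 16*u + 18*v^3 + 4*v^2 - 3*v - 4
  coeff of dv: -12*u^3 - 9*u^2*v + 6*u^2 + 6*u*v^2 - 3*u - 16*v^3 + 12*v
F^* omega = (-36*u^2*v - 25*u*v^2 + 12*u*v + 16*u + 18*v^3 + 4*v^2 - 3*v - 4) du + (-12*u^3 - 9*u^2*v + 6*u^2 + 6*u*v^2 - 3*u - 16*v^3 + 12*v) dv.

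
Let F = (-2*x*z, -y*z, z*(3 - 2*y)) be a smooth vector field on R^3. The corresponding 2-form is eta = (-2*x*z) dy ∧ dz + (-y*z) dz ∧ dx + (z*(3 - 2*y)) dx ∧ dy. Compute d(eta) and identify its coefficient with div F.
d(eta) = (-2*y - 3*z + 3) dx ∧ dy ∧ dz; div F = -2*y - 3*z + 3

For a 2-form in R^3 of the form above, applying d gives a 3-form with coefficient ∂P/∂x + ∂Q/∂y + ∂R/∂z:
  ∂P/∂x = -2*z
  ∂Q/∂y = -z
  ∂R/∂z = 3 - 2*y
Sum = -2*y - 3*z + 3, which is exactly div F.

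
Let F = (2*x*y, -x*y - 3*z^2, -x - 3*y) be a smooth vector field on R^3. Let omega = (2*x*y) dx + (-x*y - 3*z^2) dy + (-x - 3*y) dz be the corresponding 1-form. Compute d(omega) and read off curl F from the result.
d(omega) = (6*z - 3) dy ∧ dz + (1) dz ∧ dx + (-2*x - y) dx ∧ dy; curl F = (6*z - 3, 1, -2*x - y)

d omega = sum_{i<j} (∂f_j/∂x_i - ∂f_i/∂x_j) dx_i ∧ dx_j. Under the identification (dy ∧ dz, dz ∧ dx, dx ∧ dy) ↔ (e_x, e_y, e_z), the coefficients are exactly the components of curl F. Compute:
  ∂R/∂y - ∂Q/∂z = (-3) - (-6*z) = 6*z - 3
  ∂P/∂z - ∂R/∂x = (0) - (-1) = 1
  ∂Q/∂x - ∂P/∂y = (-y) - (2*x) = -2*x - y.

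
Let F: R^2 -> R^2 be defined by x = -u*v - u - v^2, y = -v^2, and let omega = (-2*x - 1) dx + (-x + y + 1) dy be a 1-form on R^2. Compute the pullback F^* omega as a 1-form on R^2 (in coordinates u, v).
F^* omega = (-2*u*v^2 - 4*u*v - 2*u - 2*v^3 - 2*v^2 + v + 1) du + (-2*u^2*v - 2*u^2 - 8*u*v^2 - 6*u*v + u - 4*v^3) dv

Using F^*(f dg) = (f ∘ F) d(g ∘ F), substitute each coordinate x_i by F_i(u, v) in f_i, and replace dx_i by d F_i = (∂F_i/∂u) du + (∂F_i/∂v) dv.
  For the x component: f_1(F) = 2*u*v + 2*u + 2*v^2 - 1; d F_1 = (-v - 1) du + (-u - 2*v) dv
  For the y component: f_2(F) = u*v + u + 1; d F_2 = (0) du + (-2*v) dv
Combining and collecting du, dv coefficients:
  coeff of du: -2*u*v^2 - 4*u*v - 2*u - 2*v^3 - 2*v^2 + v + 1
  coeff of dv: -2*u^2*v - 2*u^2 - 8*u*v^2 - 6*u*v + u - 4*v^3
F^* omega = (-2*u*v^2 - 4*u*v - 2*u - 2*v^3 - 2*v^2 + v + 1) du + (-2*u^2*v - 2*u^2 - 8*u*v^2 - 6*u*v + u - 4*v^3) dv.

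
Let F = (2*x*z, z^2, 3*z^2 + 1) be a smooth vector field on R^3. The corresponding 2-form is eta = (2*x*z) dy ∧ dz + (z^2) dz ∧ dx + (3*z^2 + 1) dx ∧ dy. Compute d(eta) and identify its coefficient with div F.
d(eta) = (8*z) dx ∧ dy ∧ dz; div F = 8*z

For a 2-form in R^3 of the form above, applying d gives a 3-form with coefficient ∂P/∂x + ∂Q/∂y + ∂R/∂z:
  ∂P/∂x = 2*z
  ∂Q/∂y = 0
  ∂R/∂z = 6*z
Sum = 8*z, which is exactly div F.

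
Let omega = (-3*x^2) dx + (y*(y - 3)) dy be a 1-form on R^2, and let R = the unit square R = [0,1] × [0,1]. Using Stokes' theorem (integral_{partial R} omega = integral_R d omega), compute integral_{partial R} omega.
integral_(partial R) omega = 0

Stokes: integral_partial_R omega = integral_R d omega with d omega = (∂Q/∂x - ∂P/∂y) dx ∧ dy.
  ∂Q/∂x = 0
  ∂P/∂y = 0
  integrand = ∂Q/∂x - ∂P/∂y = 0.
Integrating over R: integral_0^1 integral_0^1 (0) dx dy = 0.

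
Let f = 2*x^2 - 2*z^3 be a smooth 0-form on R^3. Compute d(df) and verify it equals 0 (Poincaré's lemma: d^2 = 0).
d(df) = 0

Step 1: df = sum_i (∂f/∂x_i) dx_i = (4*x) dx + (0) dy + (-6*z^2) dz.
Step 2: Apply d again. Using the 1-form formula, the coefficient of dx ∧ dy in d(df) is ∂^2 f/∂x ∂y - ∂^2 f/∂y ∂x = (0) - (0) = 0 (equality of mixed partials for smooth f).
Similarly for dx ∧ dz and dy ∧ dz — all coefficients vanish. So d(df) = 0.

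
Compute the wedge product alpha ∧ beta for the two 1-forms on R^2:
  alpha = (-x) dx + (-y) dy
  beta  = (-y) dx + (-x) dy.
alpha ∧ beta = (x^2 - y^2) dx ∧ dy

Distribute the wedge, using dx_i ∧ dx_j = -dx_j ∧ dx_i and dx_i ∧ dx_i = 0. For each pair (i, j) with i < j, the coefficient of dx_i ∧ dx_j in alpha ∧ beta is (alpha_i * beta_j - alpha_j * beta_i). Collecting: alpha ∧ beta = (x^2 - y^2) dx ∧ dy.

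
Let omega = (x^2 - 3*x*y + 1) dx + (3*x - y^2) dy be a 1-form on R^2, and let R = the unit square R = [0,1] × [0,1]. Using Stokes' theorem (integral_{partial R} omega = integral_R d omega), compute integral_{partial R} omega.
integral_(partial R) omega = 9/2

Stokes: integral_partial_R omega = integral_R d omega with d omega = (∂Q/∂x - ∂P/∂y) dx ∧ dy.
  ∂Q/∂x = 3
  ∂P/∂y = -3*x
  integrand = ∂Q/∂x - ∂P/∂y = 3*x + 3.
Integrating over R: integral_0^1 integral_0^1 (3*x + 3) dx dy = 9/2.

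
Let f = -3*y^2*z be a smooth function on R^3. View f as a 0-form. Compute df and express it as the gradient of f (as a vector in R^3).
df = (0) dx + (-6*y*z) dy + (-3*y^2) dz; grad f = (0, -6*y*z, -3*y^2)

For a 0-form f, d f = (∂f/∂x) dx + (∂f/∂y) dy + (∂f/∂z) dz. The components of the vector representation are exactly the entries of grad f in Cartesian coordinates:
  ∂f/∂x = 0
  ∂f/∂y = -6*y*z
  ∂f/∂z = -3*y^2.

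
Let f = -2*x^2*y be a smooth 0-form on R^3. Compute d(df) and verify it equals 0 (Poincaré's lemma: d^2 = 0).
d(df) = 0

Step 1: df = sum_i (∂f/∂x_i) dx_i = (-4*x*y) dx + (-2*x^2) dy + (0) dz.
Step 2: Apply d again. Using the 1-form formula, the coefficient of dx ∧ dy in d(df) is ∂^2 f/∂x ∂y - ∂^2 f/∂y ∂x = (-4*x) - (-4*x) = 0 (equality of mixed partials for smooth f).
Similarly for dx ∧ dz and dy ∧ dz — all coefficients vanish. So d(df) = 0.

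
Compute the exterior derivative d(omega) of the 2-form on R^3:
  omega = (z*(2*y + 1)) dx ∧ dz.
d(omega) = (-2*z) dx ∧ dy ∧ dz

For a 2-form omega = sum_{i<j} g_{ij} dx_i ∧ dx_j, the exterior derivative is
  d(omega) = sum_{i<j} d(g_{ij}) ∧ dx_i ∧ dx_j = sum_{i<j, k} (∂g_{ij}/∂x_k) dx_k ∧ dx_i ∧ dx_j.
Expand each term, using dx_k ∧ dx_i ∧ dx_j = sgn(permutation) dx_{(a)} ∧ dx_{(b)} ∧ dx_{(c)} with (a < b < c) sorted:
  d(z*(2*y + 1)) includes (∂/∂y)(z*(2*y + 1)) dy = (2*z) dy, which multiplied by dx ∧ dz gives (-2*z) dx ∧ dy ∧ dz
Collecting like 3-forms: d(omega) = (-2*z) dx ∧ dy ∧ dz.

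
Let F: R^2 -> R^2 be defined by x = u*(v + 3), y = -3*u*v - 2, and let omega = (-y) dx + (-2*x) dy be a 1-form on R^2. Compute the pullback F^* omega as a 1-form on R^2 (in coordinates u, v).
F^* omega = (9*u*v^2 + 27*u*v + 2*v + 6) du + (u*(9*u*v + 18*u + 2)) dv

Using F^*(f dg) = (f ∘ F) d(g ∘ F), substitute each coordinate x_i by F_i(u, v) in f_i, and replace dx_i by d F_i = (∂F_i/∂u) du + (∂F_i/∂v) dv.
  For the x component: f_1(F) = 3*u*v + 2; d F_1 = (v + 3) du + (u) dv
  For the y component: f_2(F) = 2*u*(-v - 3); d F_2 = (-3*v) du + (-3*u) dv
Combining and collecting du, dv coefficients:
  coeff of du: 9*u*v^2 + 27*u*v + 2*v + 6
  coeff of dv: u*(9*u*v + 18*u + 2)
F^* omega = (9*u*v^2 + 27*u*v + 2*v + 6) du + (u*(9*u*v + 18*u + 2)) dv.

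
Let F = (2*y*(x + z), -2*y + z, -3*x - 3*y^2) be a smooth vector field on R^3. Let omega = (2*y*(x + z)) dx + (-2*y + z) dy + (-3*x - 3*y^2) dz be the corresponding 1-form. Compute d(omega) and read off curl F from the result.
d(omega) = (-6*y - 1) dy ∧ dz + (2*y + 3) dz ∧ dx + (-2*x - 2*z) dx ∧ dy; curl F = (-6*y - 1, 2*y + 3, -2*x - 2*z)

d omega = sum_{i<j} (∂f_j/∂x_i - ∂f_i/∂x_j) dx_i ∧ dx_j. Under the identification (dy ∧ dz, dz ∧ dx, dx ∧ dy) ↔ (e_x, e_y, e_z), the coefficients are exactly the components of curl F. Compute:
  ∂R/∂y - ∂Q/∂z = (-6*y) - (1) = -6*y - 1
  ∂P/∂z - ∂R/∂x = (2*y) - (-3) = 2*y + 3
  ∂Q/∂x - ∂P/∂y = (0) - (2*x + 2*z) = -2*x - 2*z.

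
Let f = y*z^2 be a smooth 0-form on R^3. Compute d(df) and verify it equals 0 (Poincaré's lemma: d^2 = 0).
d(df) = 0

Step 1: df = sum_i (∂f/∂x_i) dx_i = (0) dx + (z^2) dy + (2*y*z) dz.
Step 2: Apply d again. Using the 1-form formula, the coefficient of dx ∧ dy in d(df) is ∂^2 f/∂x ∂y - ∂^2 f/∂y ∂x = (0) - (0) = 0 (equality of mixed partials for smooth f).
Similarly for dx ∧ dz and dy ∧ dz — all coefficients vanish. So d(df) = 0.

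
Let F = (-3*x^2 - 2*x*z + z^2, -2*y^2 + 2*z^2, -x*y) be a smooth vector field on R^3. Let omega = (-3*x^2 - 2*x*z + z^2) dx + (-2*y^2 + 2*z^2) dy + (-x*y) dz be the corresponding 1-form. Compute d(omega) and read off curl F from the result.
d(omega) = (-x - 4*z) dy ∧ dz + (-2*x + y + 2*z) dz ∧ dx + (0) dx ∧ dy; curl F = (-x - 4*z, -2*x + y + 2*z, 0)

d omega = sum_{i<j} (∂f_j/∂x_i - ∂f_i/∂x_j) dx_i ∧ dx_j. Under the identification (dy ∧ dz, dz ∧ dx, dx ∧ dy) ↔ (e_x, e_y, e_z), the coefficients are exactly the components of curl F. Compute:
  ∂R/∂y - ∂Q/∂z = (-x) - (4*z) = -x - 4*z
  ∂P/∂z - ∂R/∂x = (-2*x + 2*z) - (-y) = -2*x + y + 2*z
  ∂Q/∂x - ∂P/∂y = (0) - (0) = 0.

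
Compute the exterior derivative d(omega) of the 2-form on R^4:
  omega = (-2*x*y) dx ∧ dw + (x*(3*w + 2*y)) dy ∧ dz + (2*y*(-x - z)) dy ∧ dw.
d(omega) = (2*x - 2*y) dx ∧ dy ∧ dw + (3*w + 2*y) dx ∧ dy ∧ dz + (3*x + 2*y) dy ∧ dz ∧ dw

For a 2-form omega = sum_{i<j} g_{ij} dx_i ∧ dx_j, the exterior derivative is
  d(omega) = sum_{i<j} d(g_{ij}) ∧ dx_i ∧ dx_j = sum_{i<j, k} (∂g_{ij}/∂x_k) dx_k ∧ dx_i ∧ dx_j.
Expand each term, using dx_k ∧ dx_i ∧ dx_j = sgn(permutation) dx_{(a)} ∧ dx_{(b)} ∧ dx_{(c)} with (a < b < c) sorted:
  d(-2*x*y) includes (∂/∂y)(-2*x*y) dy = (-2*x) dy, which multiplied by dx ∧ dw gives (2*x) dx ∧ dy ∧ dw
  d(x*(3*w + 2*y)) includes (∂/∂x)(x*(3*w + 2*y)) dx = (3*w + 2*y) dx, which multiplied by dy ∧ dz gives (3*w + 2*y) dx ∧ dy ∧ dz
  d(x*(3*w + 2*y)) includes (∂/∂w)(x*(3*w + 2*y)) dw = (3*x) dw, which multiplied by dy ∧ dz gives (3*x) dy ∧ dz ∧ dw
  d(2*y*(-x - z)) includes (∂/∂x)(2*y*(-x - z)) dx = (-2*y) dx, which multiplied by dy ∧ dw gives (-2*y) dx ∧ dy ∧ dw
  d(2*y*(-x - z)) includes (∂/∂z)(2*y*(-x - z)) dz = (-2*y) dz, which multiplied by dy ∧ dw gives (2*y) dy ∧ dz ∧ dw
Collecting like 3-forms: d(omega) = (2*x - 2*y) dx ∧ dy ∧ dw + (3*w + 2*y) dx ∧ dy ∧ dz + (3*x + 2*y) dy ∧ dz ∧ dw.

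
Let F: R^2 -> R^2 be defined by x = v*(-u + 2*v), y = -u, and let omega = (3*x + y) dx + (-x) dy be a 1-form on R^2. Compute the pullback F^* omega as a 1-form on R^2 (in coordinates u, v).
F^* omega = (v^2*(3*u - 6*v + 2)) du + (3*u^2*v + u^2 - 18*u*v^2 - 4*u*v + 24*v^3) dv

Using F^*(f dg) = (f ∘ F) d(g ∘ F), substitute each coordinate x_i by F_i(u, v) in f_i, and replace dx_i by d F_i = (∂F_i/∂u) du + (∂F_i/∂v) dv.
  For the x component: f_1(F) = -3*u*v - u + 6*v^2; d F_1 = (-v) du + (-u + 4*v) dv
  For the y component: f_2(F) = v*(u - 2*v); d F_2 = (-1) du + (0) dv
Combining and collecting du, dv coefficients:
  coeff of du: v^2*(3*u - 6*v + 2)
  coeff of dv: 3*u^2*v + u^2 - 18*u*v^2 - 4*u*v + 24*v^3
F^* omega = (v^2*(3*u - 6*v + 2)) du + (3*u^2*v + u^2 - 18*u*v^2 - 4*u*v + 24*v^3) dv.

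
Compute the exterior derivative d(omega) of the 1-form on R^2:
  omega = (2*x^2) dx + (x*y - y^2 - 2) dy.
d(omega) = (y) dx ∧ dy

For a 1-form omega = sum_i f_i dx_i, the exterior derivative is
  d(omega) = sum_{i < j} (∂f_j/∂x_i - ∂f_i/∂x_j) dx_i ∧ dx_j.
  coefficient of dx ∧ dy: ∂f_2/∂x - ∂f_1/∂y = ∂(x*y - y^2 - 2)/∂x - ∂(2*x^2)/∂y = y
Assembling: d(omega) = (y) dx ∧ dy.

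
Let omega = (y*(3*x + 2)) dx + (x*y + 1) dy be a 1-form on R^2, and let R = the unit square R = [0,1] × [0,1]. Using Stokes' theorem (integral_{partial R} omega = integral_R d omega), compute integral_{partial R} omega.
integral_(partial R) omega = -3

Stokes: integral_partial_R omega = integral_R d omega with d omega = (∂Q/∂x - ∂P/∂y) dx ∧ dy.
  ∂Q/∂x = y
  ∂P/∂y = 3*x + 2
  integrand = ∂Q/∂x - ∂P/∂y = -3*x + y - 2.
Integrating over R: integral_0^1 integral_0^1 (-3*x + y - 2) dx dy = -3.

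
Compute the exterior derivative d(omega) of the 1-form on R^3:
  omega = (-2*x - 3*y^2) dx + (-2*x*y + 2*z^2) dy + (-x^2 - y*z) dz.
d(omega) = (4*y) dx ∧ dy + (-2*x) dx ∧ dz + (-5*z) dy ∧ dz

For a 1-form omega = sum_i f_i dx_i, the exterior derivative is
  d(omega) = sum_{i < j} (∂f_j/∂x_i - ∂f_i/∂x_j) dx_i ∧ dx_j.
  coefficient of dx ∧ dy: ∂f_2/∂x - ∂f_1/∂y = ∂(-2*x*y + 2*z^2)/∂x - ∂(-2*x - 3*y^2)/∂y = 4*y
  coefficient of dx ∧ dz: ∂f_3/∂x - ∂f_1/∂z = ∂(-x^2 - y*z)/∂x - ∂(-2*x - 3*y^2)/∂z = -2*x
  coefficient of dy ∧ dz: ∂f_3/∂y - ∂f_2/∂z = ∂(-x^2 - y*z)/∂y - ∂(-2*x*y + 2*z^2)/∂z = -5*z
Assembling: d(omega) = (4*y) dx ∧ dy + (-2*x) dx ∧ dz + (-5*z) dy ∧ dz.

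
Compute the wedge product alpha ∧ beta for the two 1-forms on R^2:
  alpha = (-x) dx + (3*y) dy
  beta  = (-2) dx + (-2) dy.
alpha ∧ beta = (2*x + 6*y) dx ∧ dy

Distribute the wedge, using dx_i ∧ dx_j = -dx_j ∧ dx_i and dx_i ∧ dx_i = 0. For each pair (i, j) with i < j, the coefficient of dx_i ∧ dx_j in alpha ∧ beta is (alpha_i * beta_j - alpha_j * beta_i). Collecting: alpha ∧ beta = (2*x + 6*y) dx ∧ dy.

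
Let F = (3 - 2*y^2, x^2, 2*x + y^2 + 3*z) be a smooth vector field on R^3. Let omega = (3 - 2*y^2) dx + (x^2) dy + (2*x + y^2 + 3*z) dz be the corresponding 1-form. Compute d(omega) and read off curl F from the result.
d(omega) = (2*y) dy ∧ dz + (-2) dz ∧ dx + (2*x + 4*y) dx ∧ dy; curl F = (2*y, -2, 2*x + 4*y)

d omega = sum_{i<j} (∂f_j/∂x_i - ∂f_i/∂x_j) dx_i ∧ dx_j. Under the identification (dy ∧ dz, dz ∧ dx, dx ∧ dy) ↔ (e_x, e_y, e_z), the coefficients are exactly the components of curl F. Compute:
  ∂R/∂y - ∂Q/∂z = (2*y) - (0) = 2*y
  ∂P/∂z - ∂R/∂x = (0) - (2) = -2
  ∂Q/∂x - ∂P/∂y = (2*x) - (-4*y) = 2*x + 4*y.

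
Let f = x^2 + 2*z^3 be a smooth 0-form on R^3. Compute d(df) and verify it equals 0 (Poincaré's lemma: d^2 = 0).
d(df) = 0

Step 1: df = sum_i (∂f/∂x_i) dx_i = (2*x) dx + (0) dy + (6*z^2) dz.
Step 2: Apply d again. Using the 1-form formula, the coefficient of dx ∧ dy in d(df) is ∂^2 f/∂x ∂y - ∂^2 f/∂y ∂x = (0) - (0) = 0 (equality of mixed partials for smooth f).
Similarly for dx ∧ dz and dy ∧ dz — all coefficients vanish. So d(df) = 0.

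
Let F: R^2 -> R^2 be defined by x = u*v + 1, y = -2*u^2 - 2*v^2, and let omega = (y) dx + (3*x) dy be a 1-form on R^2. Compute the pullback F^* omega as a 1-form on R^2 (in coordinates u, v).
F^* omega = (-14*u^2*v - 12*u - 2*v^3) du + (-2*u^3 - 14*u*v^2 - 12*v) dv

Using F^*(f dg) = (f ∘ F) d(g ∘ F), substitute each coordinate x_i by F_i(u, v) in f_i, and replace dx_i by d F_i = (∂F_i/∂u) du + (∂F_i/∂v) dv.
  For the x component: f_1(F) = -2*u^2 - 2*v^2; d F_1 = (v) du + (u) dv
  For the y component: f_2(F) = 3*u*v + 3; d F_2 = (-4*u) du + (-4*v) dv
Combining and collecting du, dv coefficients:
  coeff of du: -14*u^2*v - 12*u - 2*v^3
  coeff of dv: -2*u^3 - 14*u*v^2 - 12*v
F^* omega = (-14*u^2*v - 12*u - 2*v^3) du + (-2*u^3 - 14*u*v^2 - 12*v) dv.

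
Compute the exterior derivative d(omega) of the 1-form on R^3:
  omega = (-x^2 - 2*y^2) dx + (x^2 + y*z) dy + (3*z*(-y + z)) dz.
d(omega) = (2*x + 4*y) dx ∧ dy + (-y - 3*z) dy ∧ dz

For a 1-form omega = sum_i f_i dx_i, the exterior derivative is
  d(omega) = sum_{i < j} (∂f_j/∂x_i - ∂f_i/∂x_j) dx_i ∧ dx_j.
  coefficient of dx ∧ dy: ∂f_2/∂x - ∂f_1/∂y = ∂(x^2 + y*z)/∂x - ∂(-x^2 - 2*y^2)/∂y = 2*x + 4*y
  coefficient of dy ∧ dz: ∂f_3/∂y - ∂f_2/∂z = ∂(3*z*(-y + z))/∂y - ∂(x^2 + y*z)/∂z = -y - 3*z
Assembling: d(omega) = (2*x + 4*y) dx ∧ dy + (-y - 3*z) dy ∧ dz.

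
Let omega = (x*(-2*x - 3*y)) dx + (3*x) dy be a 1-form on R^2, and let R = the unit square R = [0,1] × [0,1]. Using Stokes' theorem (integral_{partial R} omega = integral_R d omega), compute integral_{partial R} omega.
integral_(partial R) omega = 9/2

Stokes: integral_partial_R omega = integral_R d omega with d omega = (∂Q/∂x - ∂P/∂y) dx ∧ dy.
  ∂Q/∂x = 3
  ∂P/∂y = -3*x
  integrand = ∂Q/∂x - ∂P/∂y = 3*x + 3.
Integrating over R: integral_0^1 integral_0^1 (3*x + 3) dx dy = 9/2.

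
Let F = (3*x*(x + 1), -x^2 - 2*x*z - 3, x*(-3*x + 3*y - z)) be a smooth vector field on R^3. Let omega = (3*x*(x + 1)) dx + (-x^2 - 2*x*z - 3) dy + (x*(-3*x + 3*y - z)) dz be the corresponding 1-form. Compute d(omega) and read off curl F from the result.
d(omega) = (5*x) dy ∧ dz + (6*x - 3*y + z) dz ∧ dx + (-2*x - 2*z) dx ∧ dy; curl F = (5*x, 6*x - 3*y + z, -2*x - 2*z)

d omega = sum_{i<j} (∂f_j/∂x_i - ∂f_i/∂x_j) dx_i ∧ dx_j. Under the identification (dy ∧ dz, dz ∧ dx, dx ∧ dy) ↔ (e_x, e_y, e_z), the coefficients are exactly the components of curl F. Compute:
  ∂R/∂y - ∂Q/∂z = (3*x) - (-2*x) = 5*x
  ∂P/∂z - ∂R/∂x = (0) - (-6*x + 3*y - z) = 6*x - 3*y + z
  ∂Q/∂x - ∂P/∂y = (-2*x - 2*z) - (0) = -2*x - 2*z.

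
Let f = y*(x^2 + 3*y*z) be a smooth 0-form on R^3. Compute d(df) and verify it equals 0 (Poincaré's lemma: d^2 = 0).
d(df) = 0

Step 1: df = sum_i (∂f/∂x_i) dx_i = (2*x*y) dx + (x^2 + 6*y*z) dy + (3*y^2) dz.
Step 2: Apply d again. Using the 1-form formula, the coefficient of dx ∧ dy in d(df) is ∂^2 f/∂x ∂y - ∂^2 f/∂y ∂x = (2*x) - (2*x) = 0 (equality of mixed partials for smooth f).
Similarly for dx ∧ dz and dy ∧ dz — all coefficients vanish. So d(df) = 0.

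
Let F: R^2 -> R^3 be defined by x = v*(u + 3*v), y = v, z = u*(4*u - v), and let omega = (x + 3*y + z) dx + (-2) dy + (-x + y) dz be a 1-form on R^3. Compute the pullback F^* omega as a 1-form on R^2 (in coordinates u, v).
F^* omega = (v*(-4*u^2 - 23*u*v + 8*u + 6*v^2 + 2*v)) du + (4*u^3 + 25*u^2*v + 6*u*v^2 + 2*u*v + 18*v^3 + 18*v^2 - 2) dv

Using F^*(f dg) = (f ∘ F) d(g ∘ F), substitute each coordinate x_i by F_i(u, v) in f_i, and replace dx_i by d F_i = (∂F_i/∂u) du + (∂F_i/∂v) dv.
  For the x component: f_1(F) = 4*u^2 + 3*v^2 + 3*v; d F_1 = (v) du + (u + 6*v) dv
  For the y component: f_2(F) = -2; d F_2 = (0) du + (1) dv
  For the z component: f_3(F) = v*(-u - 3*v + 1); d F_3 = (8*u - v) du + (-u) dv
Combining and collecting du, dv coefficients:
  coeff of du: v*(-4*u^2 - 23*u*v + 8*u + 6*v^2 + 2*v)
  coeff of dv: 4*u^3 + 25*u^2*v + 6*u*v^2 + 2*u*v + 18*v^3 + 18*v^2 - 2
F^* omega = (v*(-4*u^2 - 23*u*v + 8*u + 6*v^2 + 2*v)) du + (4*u^3 + 25*u^2*v + 6*u*v^2 + 2*u*v + 18*v^3 + 18*v^2 - 2) dv.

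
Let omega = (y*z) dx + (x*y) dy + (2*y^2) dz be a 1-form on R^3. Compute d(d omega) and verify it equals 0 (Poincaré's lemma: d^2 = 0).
d(d omega) = 0

Step 1: d omega = sum_{i<j} (∂f_j/∂x_i - ∂f_i/∂x_j) dx_i ∧ dx_j:
  coeff of dx ∧ dy: y - z
  coeff of dx ∧ dz: -y
  coeff of dy ∧ dz: 4*y
Step 2: Apply d again to each 2-form coefficient. The only possible 3-form in R^3 is dx ∧ dy ∧ dz, with coefficient
  ∂(coeff of dy∧dz)/∂x - ∂(coeff of dx∧dz)/∂y + ∂(coeff of dx∧dy)/∂z
  = ∂/∂x (4*y) - ∂/∂y (-y) + ∂/∂z (y - z).
Each of these terms simplifies to sums of mixed partials that cancel in pairs. The result is 0 (by equality of mixed partials for smooth functions — Schwarz / Clairaut).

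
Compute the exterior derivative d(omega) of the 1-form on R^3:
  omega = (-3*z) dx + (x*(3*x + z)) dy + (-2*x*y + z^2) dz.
d(omega) = (6*x + z) dx ∧ dy + (3 - 2*y) dx ∧ dz + (-3*x) dy ∧ dz

For a 1-form omega = sum_i f_i dx_i, the exterior derivative is
  d(omega) = sum_{i < j} (∂f_j/∂x_i - ∂f_i/∂x_j) dx_i ∧ dx_j.
  coefficient of dx ∧ dy: ∂f_2/∂x - ∂f_1/∂y = ∂(x*(3*x + z))/∂x - ∂(-3*z)/∂y = 6*x + z
  coefficient of dx ∧ dz: ∂f_3/∂x - ∂f_1/∂z = ∂(-2*x*y + z^2)/∂x - ∂(-3*z)/∂z = 3 - 2*y
  coefficient of dy ∧ dz: ∂f_3/∂y - ∂f_2/∂z = ∂(-2*x*y + z^2)/∂y - ∂(x*(3*x + z))/∂z = -3*x
Assembling: d(omega) = (6*x + z) dx ∧ dy + (3 - 2*y) dx ∧ dz + (-3*x) dy ∧ dz.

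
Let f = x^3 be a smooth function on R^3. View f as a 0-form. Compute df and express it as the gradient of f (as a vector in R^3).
df = (3*x^2) dx + (0) dy + (0) dz; grad f = (3*x^2, 0, 0)

For a 0-form f, d f = (∂f/∂x) dx + (∂f/∂y) dy + (∂f/∂z) dz. The components of the vector representation are exactly the entries of grad f in Cartesian coordinates:
  ∂f/∂x = 3*x^2
  ∂f/∂y = 0
  ∂f/∂z = 0.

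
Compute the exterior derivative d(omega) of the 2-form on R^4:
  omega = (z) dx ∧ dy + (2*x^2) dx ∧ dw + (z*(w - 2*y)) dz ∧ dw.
d(omega) = (1) dx ∧ dy ∧ dz + (-2*z) dy ∧ dz ∧ dw

For a 2-form omega = sum_{i<j} g_{ij} dx_i ∧ dx_j, the exterior derivative is
  d(omega) = sum_{i<j} d(g_{ij}) ∧ dx_i ∧ dx_j = sum_{i<j, k} (∂g_{ij}/∂x_k) dx_k ∧ dx_i ∧ dx_j.
Expand each term, using dx_k ∧ dx_i ∧ dx_j = sgn(permutation) dx_{(a)} ∧ dx_{(b)} ∧ dx_{(c)} with (a < b < c) sorted:
  d(z) includes (∂/∂z)(z) dz = (1) dz, which multiplied by dx ∧ dy gives (1) dx ∧ dy ∧ dz
  d(z*(w - 2*y)) includes (∂/∂y)(z*(w - 2*y)) dy = (-2*z) dy, which multiplied by dz ∧ dw gives (-2*z) dy ∧ dz ∧ dw
Collecting like 3-forms: d(omega) = (1) dx ∧ dy ∧ dz + (-2*z) dy ∧ dz ∧ dw.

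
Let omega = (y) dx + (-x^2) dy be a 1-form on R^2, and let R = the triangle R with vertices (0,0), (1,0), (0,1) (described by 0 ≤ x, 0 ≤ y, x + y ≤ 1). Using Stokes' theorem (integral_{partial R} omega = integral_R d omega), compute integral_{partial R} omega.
integral_(partial R) omega = -5/6

Stokes: integral_partial_R omega = integral_R d omega with d omega = (∂Q/∂x - ∂P/∂y) dx ∧ dy.
  ∂Q/∂x = -2*x
  ∂P/∂y = 1
  integrand = ∂Q/∂x - ∂P/∂y = -2*x - 1.
Integrating over R: integral_0^1 integral_0^{1-x} (-2*x - 1) dy dx = -5/6.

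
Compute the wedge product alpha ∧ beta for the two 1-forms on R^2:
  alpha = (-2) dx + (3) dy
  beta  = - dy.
alpha ∧ beta = (2) dx ∧ dy

Distribute the wedge, using dx_i ∧ dx_j = -dx_j ∧ dx_i and dx_i ∧ dx_i = 0. For each pair (i, j) with i < j, the coefficient of dx_i ∧ dx_j in alpha ∧ beta is (alpha_i * beta_j - alpha_j * beta_i). Collecting: alpha ∧ beta = (2) dx ∧ dy.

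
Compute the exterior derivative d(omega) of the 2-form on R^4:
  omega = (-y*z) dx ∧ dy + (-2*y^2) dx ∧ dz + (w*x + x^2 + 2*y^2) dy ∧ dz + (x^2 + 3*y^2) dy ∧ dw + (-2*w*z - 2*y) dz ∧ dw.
d(omega) = (w + 2*x + 3*y) dx ∧ dy ∧ dz + (x - 2) dy ∧ dz ∧ dw + (2*x) dx ∧ dy ∧ dw

For a 2-form omega = sum_{i<j} g_{ij} dx_i ∧ dx_j, the exterior derivative is
  d(omega) = sum_{i<j} d(g_{ij}) ∧ dx_i ∧ dx_j = sum_{i<j, k} (∂g_{ij}/∂x_k) dx_k ∧ dx_i ∧ dx_j.
Expand each term, using dx_k ∧ dx_i ∧ dx_j = sgn(permutation) dx_{(a)} ∧ dx_{(b)} ∧ dx_{(c)} with (a < b < c) sorted:
  d(-y*z) includes (∂/∂z)(-y*z) dz = (-y) dz, which multiplied by dx ∧ dy gives (-y) dx ∧ dy ∧ dz
  d(-2*y^2) includes (∂/∂y)(-2*y^2) dy = (-4*y) dy, which multiplied by dx ∧ dz gives (4*y) dx ∧ dy ∧ dz
  d(w*x + x^2 + 2*y^2) includes (∂/∂x)(w*x + x^2 + 2*y^2) dx = (w + 2*x) dx, which multiplied by dy ∧ dz gives (w + 2*x) dx ∧ dy ∧ dz
  d(w*x + x^2 + 2*y^2) includes (∂/∂w)(w*x + x^2 + 2*y^2) dw = (x) dw, which multiplied by dy ∧ dz gives (x) dy ∧ dz ∧ dw
  d(x^2 + 3*y^2) includes (∂/∂x)(x^2 + 3*y^2) dx = (2*x) dx, which multiplied by dy ∧ dw gives (2*x) dx ∧ dy ∧ dw
  d(-2*w*z - 2*y) includes (∂/∂y)(-2*w*z - 2*y) dy = (-2) dy, which multiplied by dz ∧ dw gives (-2) dy ∧ dz ∧ dw
Collecting like 3-forms: d(omega) = (w + 2*x + 3*y) dx ∧ dy ∧ dz + (x - 2) dy ∧ dz ∧ dw + (2*x) dx ∧ dy ∧ dw.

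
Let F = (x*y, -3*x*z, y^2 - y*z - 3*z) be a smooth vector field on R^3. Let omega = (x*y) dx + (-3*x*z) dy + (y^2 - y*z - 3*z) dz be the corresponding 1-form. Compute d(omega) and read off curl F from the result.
d(omega) = (3*x + 2*y - z) dy ∧ dz + (0) dz ∧ dx + (-x - 3*z) dx ∧ dy; curl F = (3*x + 2*y - z, 0, -x - 3*z)

d omega = sum_{i<j} (∂f_j/∂x_i - ∂f_i/∂x_j) dx_i ∧ dx_j. Under the identification (dy ∧ dz, dz ∧ dx, dx ∧ dy) ↔ (e_x, e_y, e_z), the coefficients are exactly the components of curl F. Compute:
  ∂R/∂y - ∂Q/∂z = (2*y - z) - (-3*x) = 3*x + 2*y - z
  ∂P/∂z - ∂R/∂x = (0) - (0) = 0
  ∂Q/∂x - ∂P/∂y = (-3*z) - (x) = -x - 3*z.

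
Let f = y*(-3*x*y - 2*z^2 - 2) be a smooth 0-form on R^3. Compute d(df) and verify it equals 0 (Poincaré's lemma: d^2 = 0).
d(df) = 0

Step 1: df = sum_i (∂f/∂x_i) dx_i = (-3*y^2) dx + (-6*x*y - 2*z^2 - 2) dy + (-4*y*z) dz.
Step 2: Apply d again. Using the 1-form formula, the coefficient of dx ∧ dy in d(df) is ∂^2 f/∂x ∂y - ∂^2 f/∂y ∂x = (-6*y) - (-6*y) = 0 (equality of mixed partials for smooth f).
Similarly for dx ∧ dz and dy ∧ dz — all coefficients vanish. So d(df) = 0.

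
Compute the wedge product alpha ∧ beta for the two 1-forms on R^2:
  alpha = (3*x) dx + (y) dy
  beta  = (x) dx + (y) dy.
alpha ∧ beta = (2*x*y) dx ∧ dy

Distribute the wedge, using dx_i ∧ dx_j = -dx_j ∧ dx_i and dx_i ∧ dx_i = 0. For each pair (i, j) with i < j, the coefficient of dx_i ∧ dx_j in alpha ∧ beta is (alpha_i * beta_j - alpha_j * beta_i). Collecting: alpha ∧ beta = (2*x*y) dx ∧ dy.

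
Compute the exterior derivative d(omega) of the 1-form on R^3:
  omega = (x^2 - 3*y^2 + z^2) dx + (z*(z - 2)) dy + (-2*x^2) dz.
d(omega) = (6*y) dx ∧ dy + (-4*x - 2*z) dx ∧ dz + (2 - 2*z) dy ∧ dz

For a 1-form omega = sum_i f_i dx_i, the exterior derivative is
  d(omega) = sum_{i < j} (∂f_j/∂x_i - ∂f_i/∂x_j) dx_i ∧ dx_j.
  coefficient of dx ∧ dy: ∂f_2/∂x - ∂f_1/∂y = ∂(z*(z - 2))/∂x - ∂(x^2 - 3*y^2 + z^2)/∂y = 6*y
  coefficient of dx ∧ dz: ∂f_3/∂x - ∂f_1/∂z = ∂(-2*x^2)/∂x - ∂(x^2 - 3*y^2 + z^2)/∂z = -4*x - 2*z
  coefficient of dy ∧ dz: ∂f_3/∂y - ∂f_2/∂z = ∂(-2*x^2)/∂y - ∂(z*(z - 2))/∂z = 2 - 2*z
Assembling: d(omega) = (6*y) dx ∧ dy + (-4*x - 2*z) dx ∧ dz + (2 - 2*z) dy ∧ dz.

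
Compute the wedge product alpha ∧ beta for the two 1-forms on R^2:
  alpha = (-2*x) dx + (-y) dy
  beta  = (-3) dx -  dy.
alpha ∧ beta = (2*x - 3*y) dx ∧ dy

Distribute the wedge, using dx_i ∧ dx_j = -dx_j ∧ dx_i and dx_i ∧ dx_i = 0. For each pair (i, j) with i < j, the coefficient of dx_i ∧ dx_j in alpha ∧ beta is (alpha_i * beta_j - alpha_j * beta_i). Collecting: alpha ∧ beta = (2*x - 3*y) dx ∧ dy.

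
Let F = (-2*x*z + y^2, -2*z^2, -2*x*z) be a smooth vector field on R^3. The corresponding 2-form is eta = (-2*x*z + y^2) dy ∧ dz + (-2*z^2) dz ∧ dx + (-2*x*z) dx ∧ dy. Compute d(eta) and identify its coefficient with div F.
d(eta) = (-2*x - 2*z) dx ∧ dy ∧ dz; div F = -2*x - 2*z

For a 2-form in R^3 of the form above, applying d gives a 3-form with coefficient ∂P/∂x + ∂Q/∂y + ∂R/∂z:
  ∂P/∂x = -2*z
  ∂Q/∂y = 0
  ∂R/∂z = -2*x
Sum = -2*x - 2*z, which is exactly div F.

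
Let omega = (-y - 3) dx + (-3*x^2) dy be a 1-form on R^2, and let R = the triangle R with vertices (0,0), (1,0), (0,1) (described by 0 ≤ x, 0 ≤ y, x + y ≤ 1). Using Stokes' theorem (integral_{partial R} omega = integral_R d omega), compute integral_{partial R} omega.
integral_(partial R) omega = -1/2

Stokes: integral_partial_R omega = integral_R d omega with d omega = (∂Q/∂x - ∂P/∂y) dx ∧ dy.
  ∂Q/∂x = -6*x
  ∂P/∂y = -1
  integrand = ∂Q/∂x - ∂P/∂y = 1 - 6*x.
Integrating over R: integral_0^1 integral_0^{1-x} (1 - 6*x) dy dx = -1/2.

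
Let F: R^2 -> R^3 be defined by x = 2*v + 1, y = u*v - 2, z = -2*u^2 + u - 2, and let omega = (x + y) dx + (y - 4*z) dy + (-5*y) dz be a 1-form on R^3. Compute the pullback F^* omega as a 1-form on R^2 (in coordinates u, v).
F^* omega = (28*u^2*v + u*v^2 - 9*u*v - 40*u + 6*v + 10) du + (8*u^3 + u^2*v - 4*u^2 + 2*u*v + 6*u + 4*v - 2) dv

Using F^*(f dg) = (f ∘ F) d(g ∘ F), substitute each coordinate x_i by F_i(u, v) in f_i, and replace dx_i by d F_i = (∂F_i/∂u) du + (∂F_i/∂v) dv.
  For the x component: f_1(F) = u*v + 2*v - 1; d F_1 = (0) du + (2) dv
  For the y component: f_2(F) = 8*u^2 + u*v - 4*u + 6; d F_2 = (v) du + (u) dv
  For the z component: f_3(F) = -5*u*v + 10; d F_3 = (1 - 4*u) du + (0) dv
Combining and collecting du, dv coefficients:
  coeff of du: 28*u^2*v + u*v^2 - 9*u*v - 40*u + 6*v + 10
  coeff of dv: 8*u^3 + u^2*v - 4*u^2 + 2*u*v + 6*u + 4*v - 2
F^* omega = (28*u^2*v + u*v^2 - 9*u*v - 40*u + 6*v + 10) du + (8*u^3 + u^2*v - 4*u^2 + 2*u*v + 6*u + 4*v - 2) dv.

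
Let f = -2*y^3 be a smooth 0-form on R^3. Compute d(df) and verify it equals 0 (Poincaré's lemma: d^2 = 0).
d(df) = 0

Step 1: df = sum_i (∂f/∂x_i) dx_i = (0) dx + (-6*y^2) dy + (0) dz.
Step 2: Apply d again. Using the 1-form formula, the coefficient of dx ∧ dy in d(df) is ∂^2 f/∂x ∂y - ∂^2 f/∂y ∂x = (0) - (0) = 0 (equality of mixed partials for smooth f).
Similarly for dx ∧ dz and dy ∧ dz — all coefficients vanish. So d(df) = 0.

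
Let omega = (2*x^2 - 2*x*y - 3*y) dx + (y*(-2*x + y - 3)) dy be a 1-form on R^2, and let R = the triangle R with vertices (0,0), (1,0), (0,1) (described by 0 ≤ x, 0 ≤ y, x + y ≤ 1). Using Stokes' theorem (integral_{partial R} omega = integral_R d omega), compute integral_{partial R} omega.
integral_(partial R) omega = 3/2

Stokes: integral_partial_R omega = integral_R d omega with d omega = (∂Q/∂x - ∂P/∂y) dx ∧ dy.
  ∂Q/∂x = -2*y
  ∂P/∂y = -2*x - 3
  integrand = ∂Q/∂x - ∂P/∂y = 2*x - 2*y + 3.
Integrating over R: integral_0^1 integral_0^{1-x} (2*x - 2*y + 3) dy dx = 3/2.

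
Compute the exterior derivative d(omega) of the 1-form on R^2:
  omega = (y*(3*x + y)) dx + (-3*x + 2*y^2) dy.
d(omega) = (-3*x - 2*y - 3) dx ∧ dy

For a 1-form omega = sum_i f_i dx_i, the exterior derivative is
  d(omega) = sum_{i < j} (∂f_j/∂x_i - ∂f_i/∂x_j) dx_i ∧ dx_j.
  coefficient of dx ∧ dy: ∂f_2/∂x - ∂f_1/∂y = ∂(-3*x + 2*y^2)/∂x - ∂(y*(3*x + y))/∂y = -3*x - 2*y - 3
Assembling: d(omega) = (-3*x - 2*y - 3) dx ∧ dy.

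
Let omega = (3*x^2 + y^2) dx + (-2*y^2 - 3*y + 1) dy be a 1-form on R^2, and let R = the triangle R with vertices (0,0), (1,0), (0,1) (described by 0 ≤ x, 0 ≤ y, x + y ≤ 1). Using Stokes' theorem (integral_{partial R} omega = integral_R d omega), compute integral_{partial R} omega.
integral_(partial R) omega = -1/3

Stokes: integral_partial_R omega = integral_R d omega with d omega = (∂Q/∂x - ∂P/∂y) dx ∧ dy.
  ∂Q/∂x = 0
  ∂P/∂y = 2*y
  integrand = ∂Q/∂x - ∂P/∂y = -2*y.
Integrating over R: integral_0^1 integral_0^{1-x} (-2*y) dy dx = -1/3.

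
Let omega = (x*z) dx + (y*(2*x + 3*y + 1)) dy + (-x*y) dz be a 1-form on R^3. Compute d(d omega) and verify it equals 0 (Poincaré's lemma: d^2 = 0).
d(d omega) = 0

Step 1: d omega = sum_{i<j} (∂f_j/∂x_i - ∂f_i/∂x_j) dx_i ∧ dx_j:
  coeff of dx ∧ dy: 2*y
  coeff of dx ∧ dz: -x - y
  coeff of dy ∧ dz: -x
Step 2: Apply d again to each 2-form coefficient. The only possible 3-form in R^3 is dx ∧ dy ∧ dz, with coefficient
  ∂(coeff of dy∧dz)/∂x - ∂(coeff of dx∧dz)/∂y + ∂(coeff of dx∧dy)/∂z
  = ∂/∂x (-x) - ∂/∂y (-x - y) + ∂/∂z (2*y).
Each of these terms simplifies to sums of mixed partials that cancel in pairs. The result is 0 (by equality of mixed partials for smooth functions — Schwarz / Clairaut).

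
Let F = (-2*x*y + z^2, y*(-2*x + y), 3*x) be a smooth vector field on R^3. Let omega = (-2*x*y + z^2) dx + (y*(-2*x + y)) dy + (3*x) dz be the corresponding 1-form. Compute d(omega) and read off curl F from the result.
d(omega) = (0) dy ∧ dz + (2*z - 3) dz ∧ dx + (2*x - 2*y) dx ∧ dy; curl F = (0, 2*z - 3, 2*x - 2*y)

d omega = sum_{i<j} (∂f_j/∂x_i - ∂f_i/∂x_j) dx_i ∧ dx_j. Under the identification (dy ∧ dz, dz ∧ dx, dx ∧ dy) ↔ (e_x, e_y, e_z), the coefficients are exactly the components of curl F. Compute:
  ∂R/∂y - ∂Q/∂z = (0) - (0) = 0
  ∂P/∂z - ∂R/∂x = (2*z) - (3) = 2*z - 3
  ∂Q/∂x - ∂P/∂y = (-2*y) - (-2*x) = 2*x - 2*y.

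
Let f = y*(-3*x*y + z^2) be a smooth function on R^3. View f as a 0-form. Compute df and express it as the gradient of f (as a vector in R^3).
df = (-3*y^2) dx + (-6*x*y + z^2) dy + (2*y*z) dz; grad f = (-3*y^2, -6*x*y + z^2, 2*y*z)

For a 0-form f, d f = (∂f/∂x) dx + (∂f/∂y) dy + (∂f/∂z) dz. The components of the vector representation are exactly the entries of grad f in Cartesian coordinates:
  ∂f/∂x = -3*y^2
  ∂f/∂y = -6*x*y + z^2
  ∂f/∂z = 2*y*z.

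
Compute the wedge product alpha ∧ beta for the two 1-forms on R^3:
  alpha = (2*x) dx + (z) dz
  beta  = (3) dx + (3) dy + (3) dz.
alpha ∧ beta = (6*x) dx ∧ dy + (6*x - 3*z) dx ∧ dz + (-3*z) dy ∧ dz

Distribute the wedge, using dx_i ∧ dx_j = -dx_j ∧ dx_i and dx_i ∧ dx_i = 0. For each pair (i, j) with i < j, the coefficient of dx_i ∧ dx_j in alpha ∧ beta is (alpha_i * beta_j - alpha_j * beta_i). Collecting: alpha ∧ beta = (6*x) dx ∧ dy + (6*x - 3*z) dx ∧ dz + (-3*z) dy ∧ dz.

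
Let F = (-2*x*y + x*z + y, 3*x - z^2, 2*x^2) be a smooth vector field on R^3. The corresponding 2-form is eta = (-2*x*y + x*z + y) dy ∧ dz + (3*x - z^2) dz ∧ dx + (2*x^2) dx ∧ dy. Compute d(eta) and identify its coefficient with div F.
d(eta) = (-2*y + z) dx ∧ dy ∧ dz; div F = -2*y + z

For a 2-form in R^3 of the form above, applying d gives a 3-form with coefficient ∂P/∂x + ∂Q/∂y + ∂R/∂z:
  ∂P/∂x = -2*y + z
  ∂Q/∂y = 0
  ∂R/∂z = 0
Sum = -2*y + z, which is exactly div F.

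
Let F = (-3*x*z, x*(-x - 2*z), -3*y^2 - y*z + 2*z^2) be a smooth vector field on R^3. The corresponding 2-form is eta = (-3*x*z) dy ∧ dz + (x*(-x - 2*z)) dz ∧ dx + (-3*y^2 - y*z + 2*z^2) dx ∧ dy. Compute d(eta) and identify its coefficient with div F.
d(eta) = (-y + z) dx ∧ dy ∧ dz; div F = -y + z

For a 2-form in R^3 of the form above, applying d gives a 3-form with coefficient ∂P/∂x + ∂Q/∂y + ∂R/∂z:
  ∂P/∂x = -3*z
  ∂Q/∂y = 0
  ∂R/∂z = -y + 4*z
Sum = -y + z, which is exactly div F.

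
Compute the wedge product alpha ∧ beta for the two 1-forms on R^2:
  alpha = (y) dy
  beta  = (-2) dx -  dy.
alpha ∧ beta = (2*y) dx ∧ dy

Distribute the wedge, using dx_i ∧ dx_j = -dx_j ∧ dx_i and dx_i ∧ dx_i = 0. For each pair (i, j) with i < j, the coefficient of dx_i ∧ dx_j in alpha ∧ beta is (alpha_i * beta_j - alpha_j * beta_i). Collecting: alpha ∧ beta = (2*y) dx ∧ dy.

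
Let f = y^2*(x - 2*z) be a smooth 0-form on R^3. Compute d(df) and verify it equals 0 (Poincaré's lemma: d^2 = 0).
d(df) = 0

Step 1: df = sum_i (∂f/∂x_i) dx_i = (y^2) dx + (2*y*(x - 2*z)) dy + (-2*y^2) dz.
Step 2: Apply d again. Using the 1-form formula, the coefficient of dx ∧ dy in d(df) is ∂^2 f/∂x ∂y - ∂^2 f/∂y ∂x = (2*y) - (2*y) = 0 (equality of mixed partials for smooth f).
Similarly for dx ∧ dz and dy ∧ dz — all coefficients vanish. So d(df) = 0.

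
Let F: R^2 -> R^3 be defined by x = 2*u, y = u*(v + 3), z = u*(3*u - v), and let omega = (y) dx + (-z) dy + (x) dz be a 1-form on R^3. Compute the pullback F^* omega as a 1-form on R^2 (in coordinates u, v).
F^* omega = (u*(-3*u*v + 3*u + v^2 + 3*v + 6)) du + (u^2*(-3*u + v - 2)) dv

Using F^*(f dg) = (f ∘ F) d(g ∘ F), substitute each coordinate x_i by F_i(u, v) in f_i, and replace dx_i by d F_i = (∂F_i/∂u) du + (∂F_i/∂v) dv.
  For the x component: f_1(F) = u*(v + 3); d F_1 = (2) du + (0) dv
  For the y component: f_2(F) = u*(-3*u + v); d F_2 = (v + 3) du + (u) dv
  For the z component: f_3(F) = 2*u; d F_3 = (6*u - v) du + (-u) dv
Combining and collecting du, dv coefficients:
  coeff of du: u*(-3*u*v + 3*u + v^2 + 3*v + 6)
  coeff of dv: u^2*(-3*u + v - 2)
F^* omega = (u*(-3*u*v + 3*u + v^2 + 3*v + 6)) du + (u^2*(-3*u + v - 2)) dv.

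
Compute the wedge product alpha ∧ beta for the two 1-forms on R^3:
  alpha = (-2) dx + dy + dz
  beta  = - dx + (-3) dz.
alpha ∧ beta = (7) dx ∧ dz + (1) dx ∧ dy + (-3) dy ∧ dz

Distribute the wedge, using dx_i ∧ dx_j = -dx_j ∧ dx_i and dx_i ∧ dx_i = 0. For each pair (i, j) with i < j, the coefficient of dx_i ∧ dx_j in alpha ∧ beta is (alpha_i * beta_j - alpha_j * beta_i). Collecting: alpha ∧ beta = (7) dx ∧ dz + (1) dx ∧ dy + (-3) dy ∧ dz.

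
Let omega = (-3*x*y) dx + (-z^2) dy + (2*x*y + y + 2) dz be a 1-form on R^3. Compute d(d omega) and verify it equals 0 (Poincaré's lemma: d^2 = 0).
d(d omega) = 0

Step 1: d omega = sum_{i<j} (∂f_j/∂x_i - ∂f_i/∂x_j) dx_i ∧ dx_j:
  coeff of dx ∧ dy: 3*x
  coeff of dx ∧ dz: 2*y
  coeff of dy ∧ dz: 2*x + 2*z + 1
Step 2: Apply d again to each 2-form coefficient. The only possible 3-form in R^3 is dx ∧ dy ∧ dz, with coefficient
  ∂(coeff of dy∧dz)/∂x - ∂(coeff of dx∧dz)/∂y + ∂(coeff of dx∧dy)/∂z
  = ∂/∂x (2*x + 2*z + 1) - ∂/∂y (2*y) + ∂/∂z (3*x).
Each of these terms simplifies to sums of mixed partials that cancel in pairs. The result is 0 (by equality of mixed partials for smooth functions — Schwarz / Clairaut).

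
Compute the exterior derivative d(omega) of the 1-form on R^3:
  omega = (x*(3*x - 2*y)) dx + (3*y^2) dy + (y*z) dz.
d(omega) = (2*x) dx ∧ dy + (z) dy ∧ dz

For a 1-form omega = sum_i f_i dx_i, the exterior derivative is
  d(omega) = sum_{i < j} (∂f_j/∂x_i - ∂f_i/∂x_j) dx_i ∧ dx_j.
  coefficient of dx ∧ dy: ∂f_2/∂x - ∂f_1/∂y = ∂(3*y^2)/∂x - ∂(x*(3*x - 2*y))/∂y = 2*x
  coefficient of dy ∧ dz: ∂f_3/∂y - ∂f_2/∂z = ∂(y*z)/∂y - ∂(3*y^2)/∂z = z
Assembling: d(omega) = (2*x) dx ∧ dy + (z) dy ∧ dz.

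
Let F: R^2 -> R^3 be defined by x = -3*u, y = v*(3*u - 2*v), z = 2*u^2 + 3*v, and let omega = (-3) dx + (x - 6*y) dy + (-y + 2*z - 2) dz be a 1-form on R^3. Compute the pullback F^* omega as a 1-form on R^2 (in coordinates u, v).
F^* omega = (16*u^3 - 12*u^2*v - 46*u*v^2 + 15*u*v - 8*u + 36*v^3 + 9) du + (-54*u^2*v + 3*u^2 + 108*u*v^2 + 3*u*v - 48*v^3 + 6*v^2 + 18*v - 6) dv

Using F^*(f dg) = (f ∘ F) d(g ∘ F), substitute each coordinate x_i by F_i(u, v) in f_i, and replace dx_i by d F_i = (∂F_i/∂u) du + (∂F_i/∂v) dv.
  For the x component: f_1(F) = -3; d F_1 = (-3) du + (0) dv
  For the y component: f_2(F) = -18*u*v - 3*u + 12*v^2; d F_2 = (3*v) du + (3*u - 4*v) dv
  For the z component: f_3(F) = 4*u^2 - 3*u*v + 2*v^2 + 6*v - 2; d F_3 = (4*u) du + (3) dv
Combining and collecting du, dv coefficients:
  coeff of du: 16*u^3 - 12*u^2*v - 46*u*v^2 + 15*u*v - 8*u + 36*v^3 + 9
  coeff of dv: -54*u^2*v + 3*u^2 + 108*u*v^2 + 3*u*v - 48*v^3 + 6*v^2 + 18*v - 6
F^* omega = (16*u^3 - 12*u^2*v - 46*u*v^2 + 15*u*v - 8*u + 36*v^3 + 9) du + (-54*u^2*v + 3*u^2 + 108*u*v^2 + 3*u*v - 48*v^3 + 6*v^2 + 18*v - 6) dv.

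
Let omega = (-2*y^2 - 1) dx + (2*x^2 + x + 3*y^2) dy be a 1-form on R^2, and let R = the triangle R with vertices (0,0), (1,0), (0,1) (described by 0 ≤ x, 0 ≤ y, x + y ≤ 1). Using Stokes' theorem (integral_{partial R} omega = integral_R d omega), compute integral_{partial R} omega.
integral_(partial R) omega = 11/6

Stokes: integral_partial_R omega = integral_R d omega with d omega = (∂Q/∂x - ∂P/∂y) dx ∧ dy.
  ∂Q/∂x = 4*x + 1
  ∂P/∂y = -4*y
  integrand = ∂Q/∂x - ∂P/∂y = 4*x + 4*y + 1.
Integrating over R: integral_0^1 integral_0^{1-x} (4*x + 4*y + 1) dy dx = 11/6.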